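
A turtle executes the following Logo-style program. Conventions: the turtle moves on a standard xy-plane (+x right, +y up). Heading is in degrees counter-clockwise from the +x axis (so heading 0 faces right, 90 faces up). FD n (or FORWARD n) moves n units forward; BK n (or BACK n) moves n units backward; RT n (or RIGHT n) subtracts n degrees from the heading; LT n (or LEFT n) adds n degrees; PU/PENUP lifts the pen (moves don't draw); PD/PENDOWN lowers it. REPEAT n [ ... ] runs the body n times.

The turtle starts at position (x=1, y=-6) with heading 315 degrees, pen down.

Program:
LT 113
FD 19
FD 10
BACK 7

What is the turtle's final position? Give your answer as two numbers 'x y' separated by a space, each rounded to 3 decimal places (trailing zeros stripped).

Answer: 9.241 14.398

Derivation:
Executing turtle program step by step:
Start: pos=(1,-6), heading=315, pen down
LT 113: heading 315 -> 68
FD 19: (1,-6) -> (8.118,11.616) [heading=68, draw]
FD 10: (8.118,11.616) -> (11.864,20.888) [heading=68, draw]
BK 7: (11.864,20.888) -> (9.241,14.398) [heading=68, draw]
Final: pos=(9.241,14.398), heading=68, 3 segment(s) drawn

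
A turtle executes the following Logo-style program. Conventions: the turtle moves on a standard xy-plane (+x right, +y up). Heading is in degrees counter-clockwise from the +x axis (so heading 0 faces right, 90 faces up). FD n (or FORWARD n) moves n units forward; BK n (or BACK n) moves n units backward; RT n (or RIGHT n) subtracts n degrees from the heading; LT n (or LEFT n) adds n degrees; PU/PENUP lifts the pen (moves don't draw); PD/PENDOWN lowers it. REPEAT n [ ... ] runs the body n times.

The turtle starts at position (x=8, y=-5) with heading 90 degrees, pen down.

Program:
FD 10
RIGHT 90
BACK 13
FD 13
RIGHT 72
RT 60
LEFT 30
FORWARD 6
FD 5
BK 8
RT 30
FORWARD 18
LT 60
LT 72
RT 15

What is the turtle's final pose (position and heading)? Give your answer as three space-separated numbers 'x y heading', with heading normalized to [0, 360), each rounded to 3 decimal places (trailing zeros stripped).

Executing turtle program step by step:
Start: pos=(8,-5), heading=90, pen down
FD 10: (8,-5) -> (8,5) [heading=90, draw]
RT 90: heading 90 -> 0
BK 13: (8,5) -> (-5,5) [heading=0, draw]
FD 13: (-5,5) -> (8,5) [heading=0, draw]
RT 72: heading 0 -> 288
RT 60: heading 288 -> 228
LT 30: heading 228 -> 258
FD 6: (8,5) -> (6.753,-0.869) [heading=258, draw]
FD 5: (6.753,-0.869) -> (5.713,-5.76) [heading=258, draw]
BK 8: (5.713,-5.76) -> (7.376,2.066) [heading=258, draw]
RT 30: heading 258 -> 228
FD 18: (7.376,2.066) -> (-4.668,-11.311) [heading=228, draw]
LT 60: heading 228 -> 288
LT 72: heading 288 -> 0
RT 15: heading 0 -> 345
Final: pos=(-4.668,-11.311), heading=345, 7 segment(s) drawn

Answer: -4.668 -11.311 345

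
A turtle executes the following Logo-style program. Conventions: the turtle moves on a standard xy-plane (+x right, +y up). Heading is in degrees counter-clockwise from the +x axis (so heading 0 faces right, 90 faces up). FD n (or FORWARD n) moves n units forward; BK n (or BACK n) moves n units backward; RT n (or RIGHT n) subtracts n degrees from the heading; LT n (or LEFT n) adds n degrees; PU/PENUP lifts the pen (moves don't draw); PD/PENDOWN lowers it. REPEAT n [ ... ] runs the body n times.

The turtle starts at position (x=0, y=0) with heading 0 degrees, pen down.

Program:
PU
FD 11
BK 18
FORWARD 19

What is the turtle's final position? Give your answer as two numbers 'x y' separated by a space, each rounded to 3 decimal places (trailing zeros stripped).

Answer: 12 0

Derivation:
Executing turtle program step by step:
Start: pos=(0,0), heading=0, pen down
PU: pen up
FD 11: (0,0) -> (11,0) [heading=0, move]
BK 18: (11,0) -> (-7,0) [heading=0, move]
FD 19: (-7,0) -> (12,0) [heading=0, move]
Final: pos=(12,0), heading=0, 0 segment(s) drawn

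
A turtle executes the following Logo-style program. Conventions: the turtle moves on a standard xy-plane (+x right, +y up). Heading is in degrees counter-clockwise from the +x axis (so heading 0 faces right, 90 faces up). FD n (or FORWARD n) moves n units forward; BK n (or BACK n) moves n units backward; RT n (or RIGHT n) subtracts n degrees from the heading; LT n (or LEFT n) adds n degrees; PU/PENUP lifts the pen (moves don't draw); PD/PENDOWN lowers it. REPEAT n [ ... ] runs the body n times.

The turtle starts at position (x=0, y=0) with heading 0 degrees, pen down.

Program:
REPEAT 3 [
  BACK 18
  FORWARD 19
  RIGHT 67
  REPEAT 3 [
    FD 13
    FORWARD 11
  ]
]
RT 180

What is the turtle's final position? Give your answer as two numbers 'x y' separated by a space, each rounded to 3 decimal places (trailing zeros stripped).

Answer: -88.404 -93.906

Derivation:
Executing turtle program step by step:
Start: pos=(0,0), heading=0, pen down
REPEAT 3 [
  -- iteration 1/3 --
  BK 18: (0,0) -> (-18,0) [heading=0, draw]
  FD 19: (-18,0) -> (1,0) [heading=0, draw]
  RT 67: heading 0 -> 293
  REPEAT 3 [
    -- iteration 1/3 --
    FD 13: (1,0) -> (6.08,-11.967) [heading=293, draw]
    FD 11: (6.08,-11.967) -> (10.378,-22.092) [heading=293, draw]
    -- iteration 2/3 --
    FD 13: (10.378,-22.092) -> (15.457,-34.059) [heading=293, draw]
    FD 11: (15.457,-34.059) -> (19.755,-44.184) [heading=293, draw]
    -- iteration 3/3 --
    FD 13: (19.755,-44.184) -> (24.835,-56.151) [heading=293, draw]
    FD 11: (24.835,-56.151) -> (29.133,-66.276) [heading=293, draw]
  ]
  -- iteration 2/3 --
  BK 18: (29.133,-66.276) -> (22.099,-49.707) [heading=293, draw]
  FD 19: (22.099,-49.707) -> (29.523,-67.197) [heading=293, draw]
  RT 67: heading 293 -> 226
  REPEAT 3 [
    -- iteration 1/3 --
    FD 13: (29.523,-67.197) -> (20.493,-76.548) [heading=226, draw]
    FD 11: (20.493,-76.548) -> (12.852,-84.461) [heading=226, draw]
    -- iteration 2/3 --
    FD 13: (12.852,-84.461) -> (3.821,-93.812) [heading=226, draw]
    FD 11: (3.821,-93.812) -> (-3.82,-101.725) [heading=226, draw]
    -- iteration 3/3 --
    FD 13: (-3.82,-101.725) -> (-12.851,-111.077) [heading=226, draw]
    FD 11: (-12.851,-111.077) -> (-20.492,-118.989) [heading=226, draw]
  ]
  -- iteration 3/3 --
  BK 18: (-20.492,-118.989) -> (-7.988,-106.041) [heading=226, draw]
  FD 19: (-7.988,-106.041) -> (-21.187,-119.709) [heading=226, draw]
  RT 67: heading 226 -> 159
  REPEAT 3 [
    -- iteration 1/3 --
    FD 13: (-21.187,-119.709) -> (-33.323,-115.05) [heading=159, draw]
    FD 11: (-33.323,-115.05) -> (-43.593,-111.108) [heading=159, draw]
    -- iteration 2/3 --
    FD 13: (-43.593,-111.108) -> (-55.729,-106.449) [heading=159, draw]
    FD 11: (-55.729,-106.449) -> (-65.999,-102.507) [heading=159, draw]
    -- iteration 3/3 --
    FD 13: (-65.999,-102.507) -> (-78.135,-97.848) [heading=159, draw]
    FD 11: (-78.135,-97.848) -> (-88.404,-93.906) [heading=159, draw]
  ]
]
RT 180: heading 159 -> 339
Final: pos=(-88.404,-93.906), heading=339, 24 segment(s) drawn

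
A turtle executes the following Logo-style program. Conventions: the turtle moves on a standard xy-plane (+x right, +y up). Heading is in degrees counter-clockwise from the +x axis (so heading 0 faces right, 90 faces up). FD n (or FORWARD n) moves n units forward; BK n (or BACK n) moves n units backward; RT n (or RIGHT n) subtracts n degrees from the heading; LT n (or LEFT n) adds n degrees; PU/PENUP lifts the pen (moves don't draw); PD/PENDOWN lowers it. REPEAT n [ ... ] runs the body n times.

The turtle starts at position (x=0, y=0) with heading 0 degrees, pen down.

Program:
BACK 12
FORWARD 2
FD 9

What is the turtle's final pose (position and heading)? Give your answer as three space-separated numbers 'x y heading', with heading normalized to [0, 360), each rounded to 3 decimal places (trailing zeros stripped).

Answer: -1 0 0

Derivation:
Executing turtle program step by step:
Start: pos=(0,0), heading=0, pen down
BK 12: (0,0) -> (-12,0) [heading=0, draw]
FD 2: (-12,0) -> (-10,0) [heading=0, draw]
FD 9: (-10,0) -> (-1,0) [heading=0, draw]
Final: pos=(-1,0), heading=0, 3 segment(s) drawn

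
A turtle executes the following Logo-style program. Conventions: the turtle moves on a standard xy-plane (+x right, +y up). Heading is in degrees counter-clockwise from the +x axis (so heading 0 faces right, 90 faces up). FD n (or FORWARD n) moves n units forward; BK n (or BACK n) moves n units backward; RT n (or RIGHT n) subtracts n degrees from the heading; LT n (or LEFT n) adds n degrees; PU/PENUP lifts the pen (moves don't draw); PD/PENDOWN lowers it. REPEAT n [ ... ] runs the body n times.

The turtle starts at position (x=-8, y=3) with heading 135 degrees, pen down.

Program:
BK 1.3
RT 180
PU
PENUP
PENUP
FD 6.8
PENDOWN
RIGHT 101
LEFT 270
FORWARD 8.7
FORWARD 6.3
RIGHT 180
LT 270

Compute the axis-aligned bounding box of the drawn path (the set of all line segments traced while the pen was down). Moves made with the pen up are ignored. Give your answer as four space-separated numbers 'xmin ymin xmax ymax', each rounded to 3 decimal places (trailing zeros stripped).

Executing turtle program step by step:
Start: pos=(-8,3), heading=135, pen down
BK 1.3: (-8,3) -> (-7.081,2.081) [heading=135, draw]
RT 180: heading 135 -> 315
PU: pen up
PU: pen up
PU: pen up
FD 6.8: (-7.081,2.081) -> (-2.272,-2.728) [heading=315, move]
PD: pen down
RT 101: heading 315 -> 214
LT 270: heading 214 -> 124
FD 8.7: (-2.272,-2.728) -> (-7.137,4.485) [heading=124, draw]
FD 6.3: (-7.137,4.485) -> (-10.66,9.708) [heading=124, draw]
RT 180: heading 124 -> 304
LT 270: heading 304 -> 214
Final: pos=(-10.66,9.708), heading=214, 3 segment(s) drawn

Segment endpoints: x in {-10.66, -8, -7.137, -7.081, -2.272}, y in {-2.728, 2.081, 3, 4.485, 9.708}
xmin=-10.66, ymin=-2.728, xmax=-2.272, ymax=9.708

Answer: -10.66 -2.728 -2.272 9.708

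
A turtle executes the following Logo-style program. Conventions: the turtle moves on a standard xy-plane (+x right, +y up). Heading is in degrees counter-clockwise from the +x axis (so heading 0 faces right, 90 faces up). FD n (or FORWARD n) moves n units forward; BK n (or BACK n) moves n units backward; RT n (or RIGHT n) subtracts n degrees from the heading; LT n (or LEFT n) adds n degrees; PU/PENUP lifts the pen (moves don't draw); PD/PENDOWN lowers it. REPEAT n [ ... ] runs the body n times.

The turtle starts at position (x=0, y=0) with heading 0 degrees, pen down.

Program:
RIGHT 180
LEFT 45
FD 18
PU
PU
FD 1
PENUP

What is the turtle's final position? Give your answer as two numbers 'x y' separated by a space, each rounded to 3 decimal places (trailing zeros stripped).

Executing turtle program step by step:
Start: pos=(0,0), heading=0, pen down
RT 180: heading 0 -> 180
LT 45: heading 180 -> 225
FD 18: (0,0) -> (-12.728,-12.728) [heading=225, draw]
PU: pen up
PU: pen up
FD 1: (-12.728,-12.728) -> (-13.435,-13.435) [heading=225, move]
PU: pen up
Final: pos=(-13.435,-13.435), heading=225, 1 segment(s) drawn

Answer: -13.435 -13.435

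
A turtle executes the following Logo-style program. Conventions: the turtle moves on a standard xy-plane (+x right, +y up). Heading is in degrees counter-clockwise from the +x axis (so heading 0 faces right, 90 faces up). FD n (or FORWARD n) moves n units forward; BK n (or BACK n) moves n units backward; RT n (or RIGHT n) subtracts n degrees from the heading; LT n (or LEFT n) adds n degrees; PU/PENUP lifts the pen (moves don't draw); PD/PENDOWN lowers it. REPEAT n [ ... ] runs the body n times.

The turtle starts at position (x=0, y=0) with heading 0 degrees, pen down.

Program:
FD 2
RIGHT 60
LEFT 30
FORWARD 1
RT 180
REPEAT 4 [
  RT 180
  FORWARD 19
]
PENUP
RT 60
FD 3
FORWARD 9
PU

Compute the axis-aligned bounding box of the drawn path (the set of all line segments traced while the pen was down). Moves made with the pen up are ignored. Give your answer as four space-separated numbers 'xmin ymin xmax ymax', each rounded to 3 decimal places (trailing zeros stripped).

Executing turtle program step by step:
Start: pos=(0,0), heading=0, pen down
FD 2: (0,0) -> (2,0) [heading=0, draw]
RT 60: heading 0 -> 300
LT 30: heading 300 -> 330
FD 1: (2,0) -> (2.866,-0.5) [heading=330, draw]
RT 180: heading 330 -> 150
REPEAT 4 [
  -- iteration 1/4 --
  RT 180: heading 150 -> 330
  FD 19: (2.866,-0.5) -> (19.321,-10) [heading=330, draw]
  -- iteration 2/4 --
  RT 180: heading 330 -> 150
  FD 19: (19.321,-10) -> (2.866,-0.5) [heading=150, draw]
  -- iteration 3/4 --
  RT 180: heading 150 -> 330
  FD 19: (2.866,-0.5) -> (19.321,-10) [heading=330, draw]
  -- iteration 4/4 --
  RT 180: heading 330 -> 150
  FD 19: (19.321,-10) -> (2.866,-0.5) [heading=150, draw]
]
PU: pen up
RT 60: heading 150 -> 90
FD 3: (2.866,-0.5) -> (2.866,2.5) [heading=90, move]
FD 9: (2.866,2.5) -> (2.866,11.5) [heading=90, move]
PU: pen up
Final: pos=(2.866,11.5), heading=90, 6 segment(s) drawn

Segment endpoints: x in {0, 2, 2.866, 2.866, 19.321}, y in {-10, -10, -0.5, -0.5, -0.5, 0}
xmin=0, ymin=-10, xmax=19.321, ymax=0

Answer: 0 -10 19.321 0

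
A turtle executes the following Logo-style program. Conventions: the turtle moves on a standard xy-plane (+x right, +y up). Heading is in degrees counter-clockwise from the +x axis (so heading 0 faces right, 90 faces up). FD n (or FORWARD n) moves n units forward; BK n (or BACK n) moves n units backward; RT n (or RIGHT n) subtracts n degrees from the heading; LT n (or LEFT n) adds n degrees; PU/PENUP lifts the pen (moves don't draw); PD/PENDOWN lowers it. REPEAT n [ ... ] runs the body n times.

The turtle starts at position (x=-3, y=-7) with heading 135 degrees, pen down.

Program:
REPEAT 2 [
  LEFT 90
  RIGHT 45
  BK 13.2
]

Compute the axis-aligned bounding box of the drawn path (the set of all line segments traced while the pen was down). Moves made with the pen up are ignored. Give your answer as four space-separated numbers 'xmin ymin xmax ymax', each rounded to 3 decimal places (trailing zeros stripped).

Answer: -3 -7 19.534 2.334

Derivation:
Executing turtle program step by step:
Start: pos=(-3,-7), heading=135, pen down
REPEAT 2 [
  -- iteration 1/2 --
  LT 90: heading 135 -> 225
  RT 45: heading 225 -> 180
  BK 13.2: (-3,-7) -> (10.2,-7) [heading=180, draw]
  -- iteration 2/2 --
  LT 90: heading 180 -> 270
  RT 45: heading 270 -> 225
  BK 13.2: (10.2,-7) -> (19.534,2.334) [heading=225, draw]
]
Final: pos=(19.534,2.334), heading=225, 2 segment(s) drawn

Segment endpoints: x in {-3, 10.2, 19.534}, y in {-7, -7, 2.334}
xmin=-3, ymin=-7, xmax=19.534, ymax=2.334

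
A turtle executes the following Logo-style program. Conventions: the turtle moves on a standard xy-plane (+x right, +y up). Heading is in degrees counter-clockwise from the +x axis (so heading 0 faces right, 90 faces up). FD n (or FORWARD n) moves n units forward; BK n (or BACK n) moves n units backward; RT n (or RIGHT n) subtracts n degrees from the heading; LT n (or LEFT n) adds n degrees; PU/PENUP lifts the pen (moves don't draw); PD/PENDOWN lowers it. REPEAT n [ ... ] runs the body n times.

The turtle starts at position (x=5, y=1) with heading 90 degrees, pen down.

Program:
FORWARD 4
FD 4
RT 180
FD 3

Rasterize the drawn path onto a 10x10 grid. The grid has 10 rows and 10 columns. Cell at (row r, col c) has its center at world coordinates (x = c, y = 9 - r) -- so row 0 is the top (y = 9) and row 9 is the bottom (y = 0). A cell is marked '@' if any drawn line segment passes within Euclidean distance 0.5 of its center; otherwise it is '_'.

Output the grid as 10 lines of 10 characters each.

Answer: _____@____
_____@____
_____@____
_____@____
_____@____
_____@____
_____@____
_____@____
_____@____
__________

Derivation:
Segment 0: (5,1) -> (5,5)
Segment 1: (5,5) -> (5,9)
Segment 2: (5,9) -> (5,6)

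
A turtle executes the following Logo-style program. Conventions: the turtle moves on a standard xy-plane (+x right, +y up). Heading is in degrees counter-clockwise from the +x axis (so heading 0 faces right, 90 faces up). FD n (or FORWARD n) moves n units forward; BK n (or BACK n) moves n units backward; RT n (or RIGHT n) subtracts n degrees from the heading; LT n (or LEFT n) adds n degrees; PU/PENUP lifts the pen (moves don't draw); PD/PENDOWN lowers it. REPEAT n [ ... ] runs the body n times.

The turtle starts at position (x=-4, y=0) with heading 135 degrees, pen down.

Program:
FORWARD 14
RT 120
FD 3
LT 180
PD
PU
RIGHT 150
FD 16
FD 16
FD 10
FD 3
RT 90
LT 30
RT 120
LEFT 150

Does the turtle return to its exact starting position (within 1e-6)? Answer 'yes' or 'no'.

Executing turtle program step by step:
Start: pos=(-4,0), heading=135, pen down
FD 14: (-4,0) -> (-13.899,9.899) [heading=135, draw]
RT 120: heading 135 -> 15
FD 3: (-13.899,9.899) -> (-11.002,10.676) [heading=15, draw]
LT 180: heading 15 -> 195
PD: pen down
PU: pen up
RT 150: heading 195 -> 45
FD 16: (-11.002,10.676) -> (0.312,21.99) [heading=45, move]
FD 16: (0.312,21.99) -> (11.626,33.303) [heading=45, move]
FD 10: (11.626,33.303) -> (18.697,40.374) [heading=45, move]
FD 3: (18.697,40.374) -> (20.818,42.496) [heading=45, move]
RT 90: heading 45 -> 315
LT 30: heading 315 -> 345
RT 120: heading 345 -> 225
LT 150: heading 225 -> 15
Final: pos=(20.818,42.496), heading=15, 2 segment(s) drawn

Start position: (-4, 0)
Final position: (20.818, 42.496)
Distance = 49.212; >= 1e-6 -> NOT closed

Answer: no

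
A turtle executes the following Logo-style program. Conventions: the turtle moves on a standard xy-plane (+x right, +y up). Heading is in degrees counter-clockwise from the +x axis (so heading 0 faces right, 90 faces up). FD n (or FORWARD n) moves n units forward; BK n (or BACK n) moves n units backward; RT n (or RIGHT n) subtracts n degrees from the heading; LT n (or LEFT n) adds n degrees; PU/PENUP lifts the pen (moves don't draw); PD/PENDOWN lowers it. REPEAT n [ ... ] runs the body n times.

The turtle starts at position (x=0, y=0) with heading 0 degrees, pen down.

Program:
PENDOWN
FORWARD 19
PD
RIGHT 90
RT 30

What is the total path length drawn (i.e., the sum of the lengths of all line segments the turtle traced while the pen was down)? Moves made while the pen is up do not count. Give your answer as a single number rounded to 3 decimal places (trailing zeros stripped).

Answer: 19

Derivation:
Executing turtle program step by step:
Start: pos=(0,0), heading=0, pen down
PD: pen down
FD 19: (0,0) -> (19,0) [heading=0, draw]
PD: pen down
RT 90: heading 0 -> 270
RT 30: heading 270 -> 240
Final: pos=(19,0), heading=240, 1 segment(s) drawn

Segment lengths:
  seg 1: (0,0) -> (19,0), length = 19
Total = 19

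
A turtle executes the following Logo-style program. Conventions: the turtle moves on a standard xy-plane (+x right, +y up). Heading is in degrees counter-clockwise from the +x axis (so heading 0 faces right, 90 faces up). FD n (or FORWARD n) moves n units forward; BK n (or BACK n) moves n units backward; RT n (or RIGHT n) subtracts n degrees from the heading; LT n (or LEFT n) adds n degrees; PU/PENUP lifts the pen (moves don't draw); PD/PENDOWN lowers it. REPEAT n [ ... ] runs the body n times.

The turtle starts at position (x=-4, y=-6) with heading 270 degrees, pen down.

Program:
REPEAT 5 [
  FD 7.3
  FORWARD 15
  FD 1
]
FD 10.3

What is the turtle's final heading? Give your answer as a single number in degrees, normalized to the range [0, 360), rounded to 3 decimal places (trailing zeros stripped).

Executing turtle program step by step:
Start: pos=(-4,-6), heading=270, pen down
REPEAT 5 [
  -- iteration 1/5 --
  FD 7.3: (-4,-6) -> (-4,-13.3) [heading=270, draw]
  FD 15: (-4,-13.3) -> (-4,-28.3) [heading=270, draw]
  FD 1: (-4,-28.3) -> (-4,-29.3) [heading=270, draw]
  -- iteration 2/5 --
  FD 7.3: (-4,-29.3) -> (-4,-36.6) [heading=270, draw]
  FD 15: (-4,-36.6) -> (-4,-51.6) [heading=270, draw]
  FD 1: (-4,-51.6) -> (-4,-52.6) [heading=270, draw]
  -- iteration 3/5 --
  FD 7.3: (-4,-52.6) -> (-4,-59.9) [heading=270, draw]
  FD 15: (-4,-59.9) -> (-4,-74.9) [heading=270, draw]
  FD 1: (-4,-74.9) -> (-4,-75.9) [heading=270, draw]
  -- iteration 4/5 --
  FD 7.3: (-4,-75.9) -> (-4,-83.2) [heading=270, draw]
  FD 15: (-4,-83.2) -> (-4,-98.2) [heading=270, draw]
  FD 1: (-4,-98.2) -> (-4,-99.2) [heading=270, draw]
  -- iteration 5/5 --
  FD 7.3: (-4,-99.2) -> (-4,-106.5) [heading=270, draw]
  FD 15: (-4,-106.5) -> (-4,-121.5) [heading=270, draw]
  FD 1: (-4,-121.5) -> (-4,-122.5) [heading=270, draw]
]
FD 10.3: (-4,-122.5) -> (-4,-132.8) [heading=270, draw]
Final: pos=(-4,-132.8), heading=270, 16 segment(s) drawn

Answer: 270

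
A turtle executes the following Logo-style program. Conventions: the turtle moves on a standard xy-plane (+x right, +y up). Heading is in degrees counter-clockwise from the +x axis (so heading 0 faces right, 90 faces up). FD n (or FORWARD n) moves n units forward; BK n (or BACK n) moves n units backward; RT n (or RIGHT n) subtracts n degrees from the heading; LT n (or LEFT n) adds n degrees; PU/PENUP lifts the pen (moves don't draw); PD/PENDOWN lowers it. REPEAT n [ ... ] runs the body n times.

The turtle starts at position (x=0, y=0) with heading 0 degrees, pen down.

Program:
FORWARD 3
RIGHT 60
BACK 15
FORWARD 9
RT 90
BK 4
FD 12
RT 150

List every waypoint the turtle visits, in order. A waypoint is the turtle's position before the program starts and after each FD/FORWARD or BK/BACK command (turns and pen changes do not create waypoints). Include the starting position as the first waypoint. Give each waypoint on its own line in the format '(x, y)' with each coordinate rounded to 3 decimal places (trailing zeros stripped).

Answer: (0, 0)
(3, 0)
(-4.5, 12.99)
(0, 5.196)
(3.464, 7.196)
(-6.928, 1.196)

Derivation:
Executing turtle program step by step:
Start: pos=(0,0), heading=0, pen down
FD 3: (0,0) -> (3,0) [heading=0, draw]
RT 60: heading 0 -> 300
BK 15: (3,0) -> (-4.5,12.99) [heading=300, draw]
FD 9: (-4.5,12.99) -> (0,5.196) [heading=300, draw]
RT 90: heading 300 -> 210
BK 4: (0,5.196) -> (3.464,7.196) [heading=210, draw]
FD 12: (3.464,7.196) -> (-6.928,1.196) [heading=210, draw]
RT 150: heading 210 -> 60
Final: pos=(-6.928,1.196), heading=60, 5 segment(s) drawn
Waypoints (6 total):
(0, 0)
(3, 0)
(-4.5, 12.99)
(0, 5.196)
(3.464, 7.196)
(-6.928, 1.196)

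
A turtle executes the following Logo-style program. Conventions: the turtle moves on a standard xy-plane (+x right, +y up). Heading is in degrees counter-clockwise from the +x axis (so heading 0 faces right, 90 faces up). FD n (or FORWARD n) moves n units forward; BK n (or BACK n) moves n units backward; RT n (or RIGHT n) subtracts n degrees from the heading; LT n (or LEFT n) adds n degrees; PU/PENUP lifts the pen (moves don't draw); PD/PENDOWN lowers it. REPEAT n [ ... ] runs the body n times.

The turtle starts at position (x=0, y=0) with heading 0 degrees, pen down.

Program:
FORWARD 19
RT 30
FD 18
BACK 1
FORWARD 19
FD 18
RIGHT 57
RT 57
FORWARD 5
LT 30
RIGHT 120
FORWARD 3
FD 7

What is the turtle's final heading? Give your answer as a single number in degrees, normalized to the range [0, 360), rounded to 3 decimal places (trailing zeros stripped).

Answer: 126

Derivation:
Executing turtle program step by step:
Start: pos=(0,0), heading=0, pen down
FD 19: (0,0) -> (19,0) [heading=0, draw]
RT 30: heading 0 -> 330
FD 18: (19,0) -> (34.588,-9) [heading=330, draw]
BK 1: (34.588,-9) -> (33.722,-8.5) [heading=330, draw]
FD 19: (33.722,-8.5) -> (50.177,-18) [heading=330, draw]
FD 18: (50.177,-18) -> (65.765,-27) [heading=330, draw]
RT 57: heading 330 -> 273
RT 57: heading 273 -> 216
FD 5: (65.765,-27) -> (61.72,-29.939) [heading=216, draw]
LT 30: heading 216 -> 246
RT 120: heading 246 -> 126
FD 3: (61.72,-29.939) -> (59.957,-27.512) [heading=126, draw]
FD 7: (59.957,-27.512) -> (55.842,-21.849) [heading=126, draw]
Final: pos=(55.842,-21.849), heading=126, 8 segment(s) drawn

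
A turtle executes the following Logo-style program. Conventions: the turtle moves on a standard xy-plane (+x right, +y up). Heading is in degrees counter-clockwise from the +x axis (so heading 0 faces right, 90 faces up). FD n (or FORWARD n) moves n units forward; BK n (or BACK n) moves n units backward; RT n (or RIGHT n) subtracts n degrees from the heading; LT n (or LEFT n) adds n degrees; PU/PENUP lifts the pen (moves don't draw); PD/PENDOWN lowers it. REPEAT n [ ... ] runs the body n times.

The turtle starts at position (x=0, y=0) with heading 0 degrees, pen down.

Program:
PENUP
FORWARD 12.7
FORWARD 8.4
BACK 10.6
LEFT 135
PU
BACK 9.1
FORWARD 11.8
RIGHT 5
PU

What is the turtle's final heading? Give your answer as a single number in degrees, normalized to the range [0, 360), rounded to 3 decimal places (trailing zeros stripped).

Answer: 130

Derivation:
Executing turtle program step by step:
Start: pos=(0,0), heading=0, pen down
PU: pen up
FD 12.7: (0,0) -> (12.7,0) [heading=0, move]
FD 8.4: (12.7,0) -> (21.1,0) [heading=0, move]
BK 10.6: (21.1,0) -> (10.5,0) [heading=0, move]
LT 135: heading 0 -> 135
PU: pen up
BK 9.1: (10.5,0) -> (16.935,-6.435) [heading=135, move]
FD 11.8: (16.935,-6.435) -> (8.591,1.909) [heading=135, move]
RT 5: heading 135 -> 130
PU: pen up
Final: pos=(8.591,1.909), heading=130, 0 segment(s) drawn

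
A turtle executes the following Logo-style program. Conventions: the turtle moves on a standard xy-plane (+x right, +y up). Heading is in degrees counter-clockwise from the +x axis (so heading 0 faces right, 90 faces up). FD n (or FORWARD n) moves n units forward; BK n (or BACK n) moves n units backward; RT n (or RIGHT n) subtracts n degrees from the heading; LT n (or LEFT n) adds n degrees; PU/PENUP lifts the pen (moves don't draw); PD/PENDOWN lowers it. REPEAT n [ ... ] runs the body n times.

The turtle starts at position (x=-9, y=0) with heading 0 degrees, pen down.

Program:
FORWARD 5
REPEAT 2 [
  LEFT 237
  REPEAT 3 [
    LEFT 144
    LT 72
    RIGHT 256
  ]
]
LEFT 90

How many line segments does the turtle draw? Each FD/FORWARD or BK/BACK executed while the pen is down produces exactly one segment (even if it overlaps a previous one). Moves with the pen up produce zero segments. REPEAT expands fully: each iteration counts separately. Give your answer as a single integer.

Answer: 1

Derivation:
Executing turtle program step by step:
Start: pos=(-9,0), heading=0, pen down
FD 5: (-9,0) -> (-4,0) [heading=0, draw]
REPEAT 2 [
  -- iteration 1/2 --
  LT 237: heading 0 -> 237
  REPEAT 3 [
    -- iteration 1/3 --
    LT 144: heading 237 -> 21
    LT 72: heading 21 -> 93
    RT 256: heading 93 -> 197
    -- iteration 2/3 --
    LT 144: heading 197 -> 341
    LT 72: heading 341 -> 53
    RT 256: heading 53 -> 157
    -- iteration 3/3 --
    LT 144: heading 157 -> 301
    LT 72: heading 301 -> 13
    RT 256: heading 13 -> 117
  ]
  -- iteration 2/2 --
  LT 237: heading 117 -> 354
  REPEAT 3 [
    -- iteration 1/3 --
    LT 144: heading 354 -> 138
    LT 72: heading 138 -> 210
    RT 256: heading 210 -> 314
    -- iteration 2/3 --
    LT 144: heading 314 -> 98
    LT 72: heading 98 -> 170
    RT 256: heading 170 -> 274
    -- iteration 3/3 --
    LT 144: heading 274 -> 58
    LT 72: heading 58 -> 130
    RT 256: heading 130 -> 234
  ]
]
LT 90: heading 234 -> 324
Final: pos=(-4,0), heading=324, 1 segment(s) drawn
Segments drawn: 1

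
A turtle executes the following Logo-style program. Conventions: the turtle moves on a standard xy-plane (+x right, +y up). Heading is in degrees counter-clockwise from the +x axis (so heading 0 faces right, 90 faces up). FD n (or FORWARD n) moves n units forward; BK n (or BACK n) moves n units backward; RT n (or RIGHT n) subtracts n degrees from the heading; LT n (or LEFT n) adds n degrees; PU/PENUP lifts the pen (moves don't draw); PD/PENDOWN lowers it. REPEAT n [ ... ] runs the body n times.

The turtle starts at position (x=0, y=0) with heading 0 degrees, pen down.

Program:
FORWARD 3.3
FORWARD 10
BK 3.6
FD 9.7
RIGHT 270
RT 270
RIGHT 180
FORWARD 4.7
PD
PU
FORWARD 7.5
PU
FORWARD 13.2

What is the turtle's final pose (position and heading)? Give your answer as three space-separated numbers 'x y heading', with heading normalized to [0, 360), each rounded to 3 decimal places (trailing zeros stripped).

Executing turtle program step by step:
Start: pos=(0,0), heading=0, pen down
FD 3.3: (0,0) -> (3.3,0) [heading=0, draw]
FD 10: (3.3,0) -> (13.3,0) [heading=0, draw]
BK 3.6: (13.3,0) -> (9.7,0) [heading=0, draw]
FD 9.7: (9.7,0) -> (19.4,0) [heading=0, draw]
RT 270: heading 0 -> 90
RT 270: heading 90 -> 180
RT 180: heading 180 -> 0
FD 4.7: (19.4,0) -> (24.1,0) [heading=0, draw]
PD: pen down
PU: pen up
FD 7.5: (24.1,0) -> (31.6,0) [heading=0, move]
PU: pen up
FD 13.2: (31.6,0) -> (44.8,0) [heading=0, move]
Final: pos=(44.8,0), heading=0, 5 segment(s) drawn

Answer: 44.8 0 0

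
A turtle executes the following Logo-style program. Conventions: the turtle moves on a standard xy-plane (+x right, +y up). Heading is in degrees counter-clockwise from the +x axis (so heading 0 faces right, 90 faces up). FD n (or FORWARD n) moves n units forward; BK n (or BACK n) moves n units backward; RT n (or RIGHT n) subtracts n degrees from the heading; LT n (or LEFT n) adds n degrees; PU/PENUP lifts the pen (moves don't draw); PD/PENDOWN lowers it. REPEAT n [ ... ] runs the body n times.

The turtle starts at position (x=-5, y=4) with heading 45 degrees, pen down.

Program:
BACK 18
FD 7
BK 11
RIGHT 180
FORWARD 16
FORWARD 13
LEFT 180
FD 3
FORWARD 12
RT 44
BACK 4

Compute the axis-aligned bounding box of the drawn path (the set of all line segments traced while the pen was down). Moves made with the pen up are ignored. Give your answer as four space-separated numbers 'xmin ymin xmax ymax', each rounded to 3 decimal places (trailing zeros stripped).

Answer: -41.062 -32.062 -5 4

Derivation:
Executing turtle program step by step:
Start: pos=(-5,4), heading=45, pen down
BK 18: (-5,4) -> (-17.728,-8.728) [heading=45, draw]
FD 7: (-17.728,-8.728) -> (-12.778,-3.778) [heading=45, draw]
BK 11: (-12.778,-3.778) -> (-20.556,-11.556) [heading=45, draw]
RT 180: heading 45 -> 225
FD 16: (-20.556,-11.556) -> (-31.87,-22.87) [heading=225, draw]
FD 13: (-31.87,-22.87) -> (-41.062,-32.062) [heading=225, draw]
LT 180: heading 225 -> 45
FD 3: (-41.062,-32.062) -> (-38.941,-29.941) [heading=45, draw]
FD 12: (-38.941,-29.941) -> (-30.456,-21.456) [heading=45, draw]
RT 44: heading 45 -> 1
BK 4: (-30.456,-21.456) -> (-34.455,-21.526) [heading=1, draw]
Final: pos=(-34.455,-21.526), heading=1, 8 segment(s) drawn

Segment endpoints: x in {-41.062, -38.941, -34.455, -31.87, -30.456, -20.556, -17.728, -12.778, -5}, y in {-32.062, -29.941, -22.87, -21.526, -21.456, -11.556, -8.728, -3.778, 4}
xmin=-41.062, ymin=-32.062, xmax=-5, ymax=4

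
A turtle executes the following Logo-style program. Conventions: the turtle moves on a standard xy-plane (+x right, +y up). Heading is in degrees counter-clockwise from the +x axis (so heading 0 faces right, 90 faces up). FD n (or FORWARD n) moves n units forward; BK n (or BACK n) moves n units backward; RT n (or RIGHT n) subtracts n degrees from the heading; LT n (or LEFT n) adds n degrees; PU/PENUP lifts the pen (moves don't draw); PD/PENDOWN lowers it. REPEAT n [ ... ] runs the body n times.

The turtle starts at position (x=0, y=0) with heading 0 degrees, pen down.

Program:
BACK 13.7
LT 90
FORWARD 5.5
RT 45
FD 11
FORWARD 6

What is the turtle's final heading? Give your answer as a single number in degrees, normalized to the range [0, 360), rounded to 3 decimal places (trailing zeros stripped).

Executing turtle program step by step:
Start: pos=(0,0), heading=0, pen down
BK 13.7: (0,0) -> (-13.7,0) [heading=0, draw]
LT 90: heading 0 -> 90
FD 5.5: (-13.7,0) -> (-13.7,5.5) [heading=90, draw]
RT 45: heading 90 -> 45
FD 11: (-13.7,5.5) -> (-5.922,13.278) [heading=45, draw]
FD 6: (-5.922,13.278) -> (-1.679,17.521) [heading=45, draw]
Final: pos=(-1.679,17.521), heading=45, 4 segment(s) drawn

Answer: 45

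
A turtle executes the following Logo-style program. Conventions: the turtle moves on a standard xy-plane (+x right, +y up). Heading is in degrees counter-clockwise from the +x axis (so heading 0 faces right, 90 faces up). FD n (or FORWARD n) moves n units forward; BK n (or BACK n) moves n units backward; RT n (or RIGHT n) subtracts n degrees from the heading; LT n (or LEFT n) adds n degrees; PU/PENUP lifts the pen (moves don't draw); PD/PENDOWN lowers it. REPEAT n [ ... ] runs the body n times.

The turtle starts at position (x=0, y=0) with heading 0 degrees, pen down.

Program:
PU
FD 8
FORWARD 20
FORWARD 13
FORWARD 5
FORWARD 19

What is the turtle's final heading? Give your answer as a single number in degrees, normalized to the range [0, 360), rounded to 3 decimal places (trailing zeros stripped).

Answer: 0

Derivation:
Executing turtle program step by step:
Start: pos=(0,0), heading=0, pen down
PU: pen up
FD 8: (0,0) -> (8,0) [heading=0, move]
FD 20: (8,0) -> (28,0) [heading=0, move]
FD 13: (28,0) -> (41,0) [heading=0, move]
FD 5: (41,0) -> (46,0) [heading=0, move]
FD 19: (46,0) -> (65,0) [heading=0, move]
Final: pos=(65,0), heading=0, 0 segment(s) drawn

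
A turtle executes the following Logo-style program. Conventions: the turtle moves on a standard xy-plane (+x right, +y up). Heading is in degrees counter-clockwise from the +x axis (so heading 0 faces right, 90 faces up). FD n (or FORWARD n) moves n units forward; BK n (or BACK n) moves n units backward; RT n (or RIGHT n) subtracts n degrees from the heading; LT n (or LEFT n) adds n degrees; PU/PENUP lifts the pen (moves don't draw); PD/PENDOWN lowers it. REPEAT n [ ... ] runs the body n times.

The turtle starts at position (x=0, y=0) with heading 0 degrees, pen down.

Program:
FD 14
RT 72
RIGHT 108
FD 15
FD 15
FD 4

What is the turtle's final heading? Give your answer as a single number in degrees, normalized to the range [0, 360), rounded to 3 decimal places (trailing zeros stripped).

Executing turtle program step by step:
Start: pos=(0,0), heading=0, pen down
FD 14: (0,0) -> (14,0) [heading=0, draw]
RT 72: heading 0 -> 288
RT 108: heading 288 -> 180
FD 15: (14,0) -> (-1,0) [heading=180, draw]
FD 15: (-1,0) -> (-16,0) [heading=180, draw]
FD 4: (-16,0) -> (-20,0) [heading=180, draw]
Final: pos=(-20,0), heading=180, 4 segment(s) drawn

Answer: 180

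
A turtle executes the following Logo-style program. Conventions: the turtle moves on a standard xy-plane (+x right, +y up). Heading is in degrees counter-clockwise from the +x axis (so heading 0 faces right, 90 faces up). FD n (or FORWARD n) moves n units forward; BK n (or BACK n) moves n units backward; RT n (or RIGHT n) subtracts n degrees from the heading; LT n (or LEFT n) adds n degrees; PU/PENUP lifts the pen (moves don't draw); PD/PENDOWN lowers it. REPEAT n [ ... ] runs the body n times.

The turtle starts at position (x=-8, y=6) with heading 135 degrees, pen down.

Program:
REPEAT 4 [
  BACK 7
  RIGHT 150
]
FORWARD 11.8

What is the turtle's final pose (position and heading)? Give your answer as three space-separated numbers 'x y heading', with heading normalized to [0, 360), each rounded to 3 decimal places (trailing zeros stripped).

Executing turtle program step by step:
Start: pos=(-8,6), heading=135, pen down
REPEAT 4 [
  -- iteration 1/4 --
  BK 7: (-8,6) -> (-3.05,1.05) [heading=135, draw]
  RT 150: heading 135 -> 345
  -- iteration 2/4 --
  BK 7: (-3.05,1.05) -> (-9.812,2.862) [heading=345, draw]
  RT 150: heading 345 -> 195
  -- iteration 3/4 --
  BK 7: (-9.812,2.862) -> (-3.05,4.674) [heading=195, draw]
  RT 150: heading 195 -> 45
  -- iteration 4/4 --
  BK 7: (-3.05,4.674) -> (-8,-0.276) [heading=45, draw]
  RT 150: heading 45 -> 255
]
FD 11.8: (-8,-0.276) -> (-11.054,-11.674) [heading=255, draw]
Final: pos=(-11.054,-11.674), heading=255, 5 segment(s) drawn

Answer: -11.054 -11.674 255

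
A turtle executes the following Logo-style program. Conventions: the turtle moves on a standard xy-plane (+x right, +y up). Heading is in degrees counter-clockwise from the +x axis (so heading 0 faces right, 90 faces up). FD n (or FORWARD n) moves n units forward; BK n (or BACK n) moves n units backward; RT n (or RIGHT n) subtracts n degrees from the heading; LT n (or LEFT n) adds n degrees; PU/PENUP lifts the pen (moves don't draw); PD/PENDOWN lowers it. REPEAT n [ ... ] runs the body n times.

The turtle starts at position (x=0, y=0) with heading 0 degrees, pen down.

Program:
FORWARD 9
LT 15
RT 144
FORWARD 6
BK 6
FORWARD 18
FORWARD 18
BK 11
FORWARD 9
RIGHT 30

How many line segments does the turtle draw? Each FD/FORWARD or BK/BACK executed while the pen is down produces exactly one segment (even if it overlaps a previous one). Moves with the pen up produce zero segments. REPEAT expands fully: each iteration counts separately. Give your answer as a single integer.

Executing turtle program step by step:
Start: pos=(0,0), heading=0, pen down
FD 9: (0,0) -> (9,0) [heading=0, draw]
LT 15: heading 0 -> 15
RT 144: heading 15 -> 231
FD 6: (9,0) -> (5.224,-4.663) [heading=231, draw]
BK 6: (5.224,-4.663) -> (9,0) [heading=231, draw]
FD 18: (9,0) -> (-2.328,-13.989) [heading=231, draw]
FD 18: (-2.328,-13.989) -> (-13.656,-27.977) [heading=231, draw]
BK 11: (-13.656,-27.977) -> (-6.733,-19.429) [heading=231, draw]
FD 9: (-6.733,-19.429) -> (-12.397,-26.423) [heading=231, draw]
RT 30: heading 231 -> 201
Final: pos=(-12.397,-26.423), heading=201, 7 segment(s) drawn
Segments drawn: 7

Answer: 7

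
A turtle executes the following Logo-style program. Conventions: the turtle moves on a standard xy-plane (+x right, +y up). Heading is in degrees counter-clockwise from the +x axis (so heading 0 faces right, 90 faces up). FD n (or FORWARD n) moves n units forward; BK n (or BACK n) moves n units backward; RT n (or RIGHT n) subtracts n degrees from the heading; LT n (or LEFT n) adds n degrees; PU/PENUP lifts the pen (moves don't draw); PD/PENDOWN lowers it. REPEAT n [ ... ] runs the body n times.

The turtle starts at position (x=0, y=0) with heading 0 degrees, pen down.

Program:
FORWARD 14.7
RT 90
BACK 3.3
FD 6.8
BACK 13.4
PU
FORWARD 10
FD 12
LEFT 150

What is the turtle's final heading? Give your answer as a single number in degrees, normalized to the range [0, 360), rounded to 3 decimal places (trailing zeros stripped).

Executing turtle program step by step:
Start: pos=(0,0), heading=0, pen down
FD 14.7: (0,0) -> (14.7,0) [heading=0, draw]
RT 90: heading 0 -> 270
BK 3.3: (14.7,0) -> (14.7,3.3) [heading=270, draw]
FD 6.8: (14.7,3.3) -> (14.7,-3.5) [heading=270, draw]
BK 13.4: (14.7,-3.5) -> (14.7,9.9) [heading=270, draw]
PU: pen up
FD 10: (14.7,9.9) -> (14.7,-0.1) [heading=270, move]
FD 12: (14.7,-0.1) -> (14.7,-12.1) [heading=270, move]
LT 150: heading 270 -> 60
Final: pos=(14.7,-12.1), heading=60, 4 segment(s) drawn

Answer: 60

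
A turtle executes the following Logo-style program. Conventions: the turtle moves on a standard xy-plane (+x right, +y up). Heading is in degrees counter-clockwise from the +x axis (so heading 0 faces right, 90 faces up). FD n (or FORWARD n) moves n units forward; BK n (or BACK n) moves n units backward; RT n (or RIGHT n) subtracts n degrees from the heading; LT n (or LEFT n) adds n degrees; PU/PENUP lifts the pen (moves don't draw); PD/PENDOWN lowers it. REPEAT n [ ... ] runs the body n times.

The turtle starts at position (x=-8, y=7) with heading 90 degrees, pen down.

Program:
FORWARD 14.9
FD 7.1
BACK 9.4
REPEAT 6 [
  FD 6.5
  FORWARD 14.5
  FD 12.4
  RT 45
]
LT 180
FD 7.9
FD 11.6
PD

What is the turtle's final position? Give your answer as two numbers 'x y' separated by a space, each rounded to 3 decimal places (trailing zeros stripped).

Executing turtle program step by step:
Start: pos=(-8,7), heading=90, pen down
FD 14.9: (-8,7) -> (-8,21.9) [heading=90, draw]
FD 7.1: (-8,21.9) -> (-8,29) [heading=90, draw]
BK 9.4: (-8,29) -> (-8,19.6) [heading=90, draw]
REPEAT 6 [
  -- iteration 1/6 --
  FD 6.5: (-8,19.6) -> (-8,26.1) [heading=90, draw]
  FD 14.5: (-8,26.1) -> (-8,40.6) [heading=90, draw]
  FD 12.4: (-8,40.6) -> (-8,53) [heading=90, draw]
  RT 45: heading 90 -> 45
  -- iteration 2/6 --
  FD 6.5: (-8,53) -> (-3.404,57.596) [heading=45, draw]
  FD 14.5: (-3.404,57.596) -> (6.849,67.849) [heading=45, draw]
  FD 12.4: (6.849,67.849) -> (15.617,76.617) [heading=45, draw]
  RT 45: heading 45 -> 0
  -- iteration 3/6 --
  FD 6.5: (15.617,76.617) -> (22.117,76.617) [heading=0, draw]
  FD 14.5: (22.117,76.617) -> (36.617,76.617) [heading=0, draw]
  FD 12.4: (36.617,76.617) -> (49.017,76.617) [heading=0, draw]
  RT 45: heading 0 -> 315
  -- iteration 4/6 --
  FD 6.5: (49.017,76.617) -> (53.614,72.021) [heading=315, draw]
  FD 14.5: (53.614,72.021) -> (63.867,61.768) [heading=315, draw]
  FD 12.4: (63.867,61.768) -> (72.635,53) [heading=315, draw]
  RT 45: heading 315 -> 270
  -- iteration 5/6 --
  FD 6.5: (72.635,53) -> (72.635,46.5) [heading=270, draw]
  FD 14.5: (72.635,46.5) -> (72.635,32) [heading=270, draw]
  FD 12.4: (72.635,32) -> (72.635,19.6) [heading=270, draw]
  RT 45: heading 270 -> 225
  -- iteration 6/6 --
  FD 6.5: (72.635,19.6) -> (68.039,15.004) [heading=225, draw]
  FD 14.5: (68.039,15.004) -> (57.785,4.751) [heading=225, draw]
  FD 12.4: (57.785,4.751) -> (49.017,-4.017) [heading=225, draw]
  RT 45: heading 225 -> 180
]
LT 180: heading 180 -> 0
FD 7.9: (49.017,-4.017) -> (56.917,-4.017) [heading=0, draw]
FD 11.6: (56.917,-4.017) -> (68.517,-4.017) [heading=0, draw]
PD: pen down
Final: pos=(68.517,-4.017), heading=0, 23 segment(s) drawn

Answer: 68.517 -4.017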